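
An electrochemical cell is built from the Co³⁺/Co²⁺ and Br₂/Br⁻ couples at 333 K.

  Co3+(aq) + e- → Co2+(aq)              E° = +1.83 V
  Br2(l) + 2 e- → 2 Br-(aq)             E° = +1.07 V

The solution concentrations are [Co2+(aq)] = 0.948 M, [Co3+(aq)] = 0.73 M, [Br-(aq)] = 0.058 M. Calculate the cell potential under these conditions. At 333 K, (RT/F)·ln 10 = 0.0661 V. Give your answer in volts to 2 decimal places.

+0.67 V

Since E°(Co³⁺/Co²⁺) > E°(Br₂/Br⁻), Co³⁺/Co²⁺ serves as the cathode.
E°cell = +1.83 − (+1.07) = +0.76 V, with n = 2 electrons transferred.
Balancing gives 2 Co3+(aq) + 2 Br-(aq) → 2 Co2+(aq) + Br2(l); hence Q = [Co2+(aq)]^2 / ([Co3+(aq)]^2·[Br-(aq)]^2) = 501 (log Q = 2.700).
E = E° − (0.0661/n)·log Q = +0.76 − (0.0661/2)(2.700) = +0.67 V.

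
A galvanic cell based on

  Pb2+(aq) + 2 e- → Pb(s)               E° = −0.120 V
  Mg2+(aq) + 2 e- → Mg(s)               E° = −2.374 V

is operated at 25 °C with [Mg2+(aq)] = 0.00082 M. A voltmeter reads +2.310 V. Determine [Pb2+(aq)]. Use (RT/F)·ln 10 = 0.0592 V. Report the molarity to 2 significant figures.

Pb²⁺/Pb is the cathode (higher E°); E°cell = −0.120 − (−2.374) = +2.254 V with n = 2.
From the Nernst equation, log Q = n(E° − E)/0.0592 = 2·(+2.254 − (+2.310))/0.0592 = −1.892.
The balanced reaction is Pb2+(aq) + Mg(s) → Pb(s) + Mg2+(aq), so Q = [Mg2+(aq)] / [Pb2+(aq)].
Solving for the unknown gives log [Pb2+(aq)] = −1.194, so [Pb2+(aq)] ≈ 0.064 M.

0.064 M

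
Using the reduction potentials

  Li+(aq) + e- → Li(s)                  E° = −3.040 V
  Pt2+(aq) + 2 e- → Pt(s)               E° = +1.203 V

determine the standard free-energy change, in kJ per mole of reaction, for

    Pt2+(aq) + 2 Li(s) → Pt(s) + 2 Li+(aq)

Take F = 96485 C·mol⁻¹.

−819 kJ/mol

In the reaction as written Pt2+(aq) is reduced, so the Pt²⁺/Pt couple is the cathode and Li⁺/Li is the anode.
E°cell = +1.203 − (−3.040) = +4.243 V; balancing electrons gives n = 2.
ΔG° = −nFE°cell = −(2)(96485)(+4.243) J/mol = −819 kJ/mol.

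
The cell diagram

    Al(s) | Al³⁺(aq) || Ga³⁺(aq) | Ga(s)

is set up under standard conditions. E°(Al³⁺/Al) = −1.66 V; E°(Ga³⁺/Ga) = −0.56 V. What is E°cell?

By convention the left-hand electrode in cell notation is the anode (oxidation) and the right-hand electrode is the cathode (reduction).
E°cell = E°(right) − E°(left) = −0.56 − (−1.66) = +1.10 V.

+1.10 V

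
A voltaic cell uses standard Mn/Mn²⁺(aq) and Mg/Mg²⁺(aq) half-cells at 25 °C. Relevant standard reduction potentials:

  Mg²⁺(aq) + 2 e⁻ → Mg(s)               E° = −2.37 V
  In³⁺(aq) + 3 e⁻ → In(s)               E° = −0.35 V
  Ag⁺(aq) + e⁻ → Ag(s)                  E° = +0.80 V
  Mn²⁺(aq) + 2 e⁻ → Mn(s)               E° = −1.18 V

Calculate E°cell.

+1.19 V

Of the two couples in this cell, the one with the more positive reduction potential is reduced at the cathode: here that is Mn²⁺/Mn (−1.18 V); Mg²⁺/Mg (−2.37 V) is the anode.
E°cell = E°(cathode) − E°(anode) = −1.18 − (−2.37) = +1.19 V.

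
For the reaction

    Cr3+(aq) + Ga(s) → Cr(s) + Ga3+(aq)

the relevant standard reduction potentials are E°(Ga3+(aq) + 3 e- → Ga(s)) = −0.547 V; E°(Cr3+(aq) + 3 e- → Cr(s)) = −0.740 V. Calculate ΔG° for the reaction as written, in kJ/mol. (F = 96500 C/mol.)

In the reaction as written Cr3+(aq) is reduced, so the Cr³⁺/Cr couple is the cathode and Ga³⁺/Ga is the anode.
E°cell = −0.740 − (−0.547) = −0.193 V; balancing electrons gives n = 3.
ΔG° = −nFE°cell = −(3)(96500)(−0.193) J/mol = +55.9 kJ/mol.

+55.9 kJ/mol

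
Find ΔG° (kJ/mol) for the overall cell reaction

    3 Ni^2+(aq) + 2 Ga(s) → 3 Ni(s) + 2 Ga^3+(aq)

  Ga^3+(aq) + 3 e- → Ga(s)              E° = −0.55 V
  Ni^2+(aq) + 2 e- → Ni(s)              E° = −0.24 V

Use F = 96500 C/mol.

In the reaction as written Ni^2+(aq) is reduced, so the Ni²⁺/Ni couple is the cathode and Ga³⁺/Ga is the anode.
E°cell = −0.24 − (−0.55) = +0.31 V; balancing electrons gives n = 6.
ΔG° = −nFE°cell = −(6)(96500)(+0.31) J/mol = −179 kJ/mol.

−179 kJ/mol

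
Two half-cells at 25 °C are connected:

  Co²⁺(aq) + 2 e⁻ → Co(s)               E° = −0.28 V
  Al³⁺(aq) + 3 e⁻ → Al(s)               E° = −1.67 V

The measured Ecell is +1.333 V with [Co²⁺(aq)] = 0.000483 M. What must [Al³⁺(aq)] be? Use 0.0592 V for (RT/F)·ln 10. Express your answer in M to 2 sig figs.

Co²⁺/Co is the cathode (higher E°); E°cell = −0.28 − (−1.67) = +1.39 V with n = 6.
From the Nernst equation, log Q = n(E° − E)/0.0592 = 6·(+1.39 − (+1.333))/0.0592 = 5.777.
The balanced reaction is 3 Co²⁺(aq) + 2 Al(s) → 3 Co(s) + 2 Al³⁺(aq), so Q = [Al³⁺(aq)]^2 / [Co²⁺(aq)]^3.
Substituting the known concentrations and solving, log [Al³⁺(aq)] = −2.086 and [Al³⁺(aq)] = 0.0082 M.

0.0082 M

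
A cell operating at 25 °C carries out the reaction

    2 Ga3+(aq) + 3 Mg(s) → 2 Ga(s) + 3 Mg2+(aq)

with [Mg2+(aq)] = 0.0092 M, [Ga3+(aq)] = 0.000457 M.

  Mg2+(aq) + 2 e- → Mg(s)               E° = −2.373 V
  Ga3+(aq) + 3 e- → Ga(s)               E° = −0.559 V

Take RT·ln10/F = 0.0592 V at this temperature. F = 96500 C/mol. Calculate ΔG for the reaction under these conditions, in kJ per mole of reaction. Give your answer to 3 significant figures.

−1050 kJ/mol

E°cell = −0.559 − (−2.373) = +1.814 V; the balanced reaction transfers n = 6 electrons.
Q = [Mg2+(aq)]^3 / [Ga3+(aq)]^2 = 3.73, so log Q = 0.572 and E = +1.814 − (0.0592/6)(0.572) = +1.8084 V.
ΔG = −nFE = −(6)(96500)(+1.8084) J/mol = −1050 kJ/mol.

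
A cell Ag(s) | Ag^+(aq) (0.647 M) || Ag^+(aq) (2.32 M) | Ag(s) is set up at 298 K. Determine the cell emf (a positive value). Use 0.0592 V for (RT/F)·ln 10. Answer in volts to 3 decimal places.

For a concentration cell E°cell = 0, since both electrodes use the same couple.
The compartment with the higher Ag^+(aq) concentration (2.32 M) acts as the cathode; ions are reduced there and produced at the dilute (0.647 M) anode.
With n = 1, Ecell = −(0.0592/1)·log([dilute]/[conc]) = −(0.0592/1)·log(0.647/2.32) = +0.033 V.

0.033 V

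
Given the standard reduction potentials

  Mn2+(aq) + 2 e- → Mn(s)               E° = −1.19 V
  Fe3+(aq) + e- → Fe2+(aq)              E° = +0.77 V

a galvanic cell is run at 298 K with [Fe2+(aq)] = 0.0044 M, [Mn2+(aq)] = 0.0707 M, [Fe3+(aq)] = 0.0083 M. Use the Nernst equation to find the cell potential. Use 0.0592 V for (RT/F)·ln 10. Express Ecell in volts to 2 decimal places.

Fe³⁺/Fe²⁺ is reduced (cathode, E° = +0.77 V) and Mn²⁺/Mn is oxidized (anode).
The standard potential is +0.77 − (−1.19) = +1.96 V and the balanced reaction transfers n = 2 electrons.
Balancing gives 2 Fe3+(aq) + Mn(s) → 2 Fe2+(aq) + Mn2+(aq); hence Q = ([Fe2+(aq)]^2·[Mn2+(aq)]) / [Fe3+(aq)]^2 = 0.0199 (log Q = −1.702).
By the Nernst equation, E = +1.96 − (0.0592/2)·(−1.702) = +2.01 V.

+2.01 V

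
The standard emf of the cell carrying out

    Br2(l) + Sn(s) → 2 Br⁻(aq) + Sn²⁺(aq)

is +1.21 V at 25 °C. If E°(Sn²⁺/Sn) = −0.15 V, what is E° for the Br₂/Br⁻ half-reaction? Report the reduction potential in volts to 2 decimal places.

+1.06 V

In the reaction as written the Br₂/Br⁻ couple is reduced (cathode) and Sn²⁺/Sn is oxidized (anode), so E°cell = E°(Br₂/Br⁻) − E°(Sn²⁺/Sn).
E°(Br₂/Br⁻) = E°cell + E°(anode) = +1.21 + (−0.15) = +1.06 V.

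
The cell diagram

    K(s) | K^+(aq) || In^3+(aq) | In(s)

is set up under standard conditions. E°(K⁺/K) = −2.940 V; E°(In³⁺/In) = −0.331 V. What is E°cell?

By convention the left-hand electrode in cell notation is the anode (oxidation) and the right-hand electrode is the cathode (reduction).
E°cell = E°(right) − E°(left) = −0.331 − (−2.940) = +2.609 V.

+2.609 V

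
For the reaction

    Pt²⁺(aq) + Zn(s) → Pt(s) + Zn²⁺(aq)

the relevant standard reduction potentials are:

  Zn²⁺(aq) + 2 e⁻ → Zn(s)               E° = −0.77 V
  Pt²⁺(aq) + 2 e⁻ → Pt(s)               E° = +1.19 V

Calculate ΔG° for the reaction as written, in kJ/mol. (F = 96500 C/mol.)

−378 kJ/mol

In the reaction as written Pt²⁺(aq) is reduced, so the Pt²⁺/Pt couple is the cathode and Zn²⁺/Zn is the anode.
E°cell = +1.19 − (−0.77) = +1.96 V; balancing electrons gives n = 2.
ΔG° = −nFE°cell = −(2)(96500)(+1.96) J/mol = −378 kJ/mol.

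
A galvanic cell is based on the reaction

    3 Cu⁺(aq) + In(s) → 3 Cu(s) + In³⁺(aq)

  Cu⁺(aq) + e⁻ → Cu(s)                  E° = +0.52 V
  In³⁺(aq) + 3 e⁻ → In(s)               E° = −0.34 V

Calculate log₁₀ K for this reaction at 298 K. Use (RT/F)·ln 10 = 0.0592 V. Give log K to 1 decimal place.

The Cu⁺/Cu couple is reduced (cathode); E°cell = +0.52 − (−0.34) = +0.86 V with n = 3.
At equilibrium E = 0, so log K = nE°cell / 0.0592 = (3)(+0.86) / 0.0592 = 43.6.

log K = 43.6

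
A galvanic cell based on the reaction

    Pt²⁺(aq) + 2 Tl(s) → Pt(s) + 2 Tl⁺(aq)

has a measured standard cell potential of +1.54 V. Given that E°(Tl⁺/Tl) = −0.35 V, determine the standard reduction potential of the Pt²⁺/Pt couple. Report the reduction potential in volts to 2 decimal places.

In the reaction as written the Pt²⁺/Pt couple is reduced (cathode) and Tl⁺/Tl is oxidized (anode), so E°cell = E°(Pt²⁺/Pt) − E°(Tl⁺/Tl).
E°(Pt²⁺/Pt) = E°cell + E°(anode) = +1.54 + (−0.35) = +1.19 V.

+1.19 V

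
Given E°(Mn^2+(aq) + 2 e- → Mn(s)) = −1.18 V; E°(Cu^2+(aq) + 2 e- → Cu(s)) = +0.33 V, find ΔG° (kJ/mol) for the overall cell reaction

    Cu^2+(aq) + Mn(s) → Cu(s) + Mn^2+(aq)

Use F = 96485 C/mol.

In the reaction as written Cu^2+(aq) is reduced, so the Cu²⁺/Cu couple is the cathode and Mn²⁺/Mn is the anode.
E°cell = +0.33 − (−1.18) = +1.51 V; balancing electrons gives n = 2.
ΔG° = −nFE°cell = −(2)(96485)(+1.51) J/mol = −291 kJ/mol.

−291 kJ/mol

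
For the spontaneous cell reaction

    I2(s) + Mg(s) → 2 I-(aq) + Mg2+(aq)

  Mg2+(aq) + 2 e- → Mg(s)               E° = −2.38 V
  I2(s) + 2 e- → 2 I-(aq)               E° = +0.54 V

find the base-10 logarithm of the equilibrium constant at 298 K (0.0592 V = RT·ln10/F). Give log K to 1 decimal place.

The I₂/I⁻ couple is reduced (cathode); E°cell = +0.54 − (−2.38) = +2.92 V with n = 2.
At equilibrium E = 0, so log K = nE°cell / 0.0592 = (2)(+2.92) / 0.0592 = 98.6.

log K = 98.6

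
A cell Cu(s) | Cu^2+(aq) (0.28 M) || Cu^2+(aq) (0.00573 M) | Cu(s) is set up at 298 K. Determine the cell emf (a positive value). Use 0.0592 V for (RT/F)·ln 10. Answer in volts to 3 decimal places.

For a concentration cell E°cell = 0, since both electrodes use the same couple.
The compartment with the higher Cu^2+(aq) concentration (0.28 M) acts as the cathode; ions are reduced there and produced at the dilute (0.00573 M) anode.
With n = 2, Ecell = −(0.0592/2)·log([dilute]/[conc]) = −(0.0592/2)·log(0.00573/0.28) = +0.050 V.

0.050 V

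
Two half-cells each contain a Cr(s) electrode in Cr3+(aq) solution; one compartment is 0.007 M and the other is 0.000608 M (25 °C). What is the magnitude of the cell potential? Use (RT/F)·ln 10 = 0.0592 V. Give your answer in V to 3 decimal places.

0.021 V

For a concentration cell E°cell = 0, since both electrodes use the same couple.
The compartment with the higher Cr3+(aq) concentration (0.007 M) acts as the cathode; ions are reduced there and produced at the dilute (0.000608 M) anode.
With n = 3, Ecell = −(0.0592/3)·log([dilute]/[conc]) = −(0.0592/3)·log(0.000608/0.007) = +0.021 V.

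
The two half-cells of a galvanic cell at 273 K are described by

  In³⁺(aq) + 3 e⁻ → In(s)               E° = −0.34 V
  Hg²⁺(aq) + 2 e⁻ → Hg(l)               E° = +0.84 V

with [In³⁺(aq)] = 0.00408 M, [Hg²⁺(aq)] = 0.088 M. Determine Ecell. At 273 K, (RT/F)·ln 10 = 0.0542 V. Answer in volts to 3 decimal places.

+1.195 V

Since E°(Hg²⁺/Hg) > E°(In³⁺/In), Hg²⁺/Hg serves as the cathode.
E°cell = +0.84 − (−0.34) = +1.18 V, with n = 6 electrons transferred.
For the overall reaction 3 Hg²⁺(aq) + 2 In(s) → 3 Hg(l) + 2 In³⁺(aq), Q = [In³⁺(aq)]^2 / [Hg²⁺(aq)]^3 = 0.0244, giving log Q = −1.612.
Applying E = E° − (RT ln10/nF)·log Q gives +1.18 − (0.0542/6)(−1.612) = +1.195 V.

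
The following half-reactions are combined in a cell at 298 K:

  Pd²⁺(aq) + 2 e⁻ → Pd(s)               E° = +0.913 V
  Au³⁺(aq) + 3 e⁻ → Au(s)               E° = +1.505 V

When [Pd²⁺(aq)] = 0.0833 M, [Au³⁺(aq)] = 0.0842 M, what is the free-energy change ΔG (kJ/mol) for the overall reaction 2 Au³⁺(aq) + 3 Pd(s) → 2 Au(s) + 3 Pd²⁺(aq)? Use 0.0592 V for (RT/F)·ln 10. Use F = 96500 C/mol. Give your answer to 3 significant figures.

−349 kJ/mol

With Au³⁺/Au reduced at the cathode, E°cell = +1.505 − (+0.913) = +0.592 V and n = 6.
The reaction quotient is [Pd²⁺(aq)]^3 / [Au³⁺(aq)]^2 = 0.0815; by Nernst, E = +0.592 − (0.0592/6)(−1.089) = +0.6027 V.
Then ΔG = −nFE = −6 × 96500 × +0.6027 J/mol = −349 kJ/mol.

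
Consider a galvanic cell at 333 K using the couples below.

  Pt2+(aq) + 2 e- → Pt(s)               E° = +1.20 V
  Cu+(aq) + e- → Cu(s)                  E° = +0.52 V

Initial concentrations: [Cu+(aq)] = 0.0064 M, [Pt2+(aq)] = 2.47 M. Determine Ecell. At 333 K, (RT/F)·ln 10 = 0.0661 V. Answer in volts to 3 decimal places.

Pt²⁺/Pt is reduced (cathode, E° = +1.20 V) and Cu⁺/Cu is oxidized (anode).
The standard potential is +1.20 − (+0.52) = +0.68 V and the balanced reaction transfers n = 2 electrons.
The balanced reaction is Pt2+(aq) + 2 Cu(s) → Pt(s) + 2 Cu+(aq), so Q = [Cu+(aq)]^2 / [Pt2+(aq)] = 1.66×10^−5 and log Q = −4.780.
Applying E = E° − (RT ln10/nF)·log Q gives +0.68 − (0.0661/2)(−4.780) = +0.838 V.

+0.838 V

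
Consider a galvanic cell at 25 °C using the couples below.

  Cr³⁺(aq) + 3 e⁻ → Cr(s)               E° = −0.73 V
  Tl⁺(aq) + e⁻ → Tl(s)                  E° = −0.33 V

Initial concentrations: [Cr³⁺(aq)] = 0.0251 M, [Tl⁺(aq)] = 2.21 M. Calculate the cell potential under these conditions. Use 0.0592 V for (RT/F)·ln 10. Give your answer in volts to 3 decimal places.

The Tl⁺/Tl couple has the more positive E°, so it is the cathode; Cr³⁺/Cr is the anode.
The standard potential is −0.33 − (−0.73) = +0.40 V and the balanced reaction transfers n = 3 electrons.
For the overall reaction 3 Tl⁺(aq) + Cr(s) → 3 Tl(s) + Cr³⁺(aq), Q = [Cr³⁺(aq)] / [Tl⁺(aq)]^3 = 0.00233, giving log Q = −2.634.
E = E° − (0.0592/n)·log Q = +0.40 − (0.0592/3)(−2.634) = +0.452 V.

+0.452 V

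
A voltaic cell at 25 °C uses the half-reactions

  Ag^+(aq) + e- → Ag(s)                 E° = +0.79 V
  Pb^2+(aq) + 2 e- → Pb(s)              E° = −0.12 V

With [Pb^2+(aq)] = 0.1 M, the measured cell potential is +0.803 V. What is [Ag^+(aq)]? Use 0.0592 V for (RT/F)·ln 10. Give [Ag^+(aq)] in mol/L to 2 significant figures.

0.0049 M

With Ag⁺/Ag at the cathode and Pb²⁺/Pb at the anode, E°cell = +0.79 − (−0.12) = +0.91 V (n = 2).
From the Nernst equation, log Q = n(E° − E)/0.0592 = 2·(+0.91 − (+0.803))/0.0592 = 3.615.
Balancing electrons gives 2 Ag^+(aq) + Pb(s) → 2 Ag(s) + Pb^2+(aq); thus Q = [Pb^2+(aq)] / [Ag^+(aq)]^2.
Isolating [Ag^+(aq)] in Q = 10^{3.615} yields log [Ag^+(aq)] = −2.308, i.e. 0.0049 M.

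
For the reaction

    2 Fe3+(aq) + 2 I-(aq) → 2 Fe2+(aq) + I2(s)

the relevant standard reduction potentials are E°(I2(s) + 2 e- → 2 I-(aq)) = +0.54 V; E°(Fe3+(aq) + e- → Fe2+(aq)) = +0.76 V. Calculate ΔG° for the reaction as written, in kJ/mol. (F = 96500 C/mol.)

−42.5 kJ/mol

In the reaction as written Fe3+(aq) is reduced, so the Fe³⁺/Fe²⁺ couple is the cathode and I₂/I⁻ is the anode.
E°cell = +0.76 − (+0.54) = +0.22 V; balancing electrons gives n = 2.
ΔG° = −nFE°cell = −(2)(96500)(+0.22) J/mol = −42.5 kJ/mol.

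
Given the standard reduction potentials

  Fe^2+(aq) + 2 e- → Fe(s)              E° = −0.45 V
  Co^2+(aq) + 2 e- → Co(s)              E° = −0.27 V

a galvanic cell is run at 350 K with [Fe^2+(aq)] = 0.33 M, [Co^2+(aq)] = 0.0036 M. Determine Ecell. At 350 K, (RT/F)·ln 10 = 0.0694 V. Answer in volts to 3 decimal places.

+0.112 V

Co²⁺/Co is reduced (cathode, E° = −0.27 V) and Fe²⁺/Fe is oxidized (anode).
The standard potential is −0.27 − (−0.45) = +0.18 V and the balanced reaction transfers n = 2 electrons.
Balancing gives Co^2+(aq) + Fe(s) → Co(s) + Fe^2+(aq); hence Q = [Fe^2+(aq)] / [Co^2+(aq)] = 91.7 (log Q = 1.962).
By the Nernst equation, E = +0.18 − (0.0694/2)·(1.962) = +0.112 V.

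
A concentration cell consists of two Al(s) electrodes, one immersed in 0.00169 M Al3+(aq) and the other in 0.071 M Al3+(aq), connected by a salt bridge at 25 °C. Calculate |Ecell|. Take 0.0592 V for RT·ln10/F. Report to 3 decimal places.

0.032 V

For a concentration cell E°cell = 0, since both electrodes use the same couple.
The compartment with the higher Al3+(aq) concentration (0.071 M) acts as the cathode; ions are reduced there and produced at the dilute (0.00169 M) anode.
With n = 3, Ecell = −(0.0592/3)·log([dilute]/[conc]) = −(0.0592/3)·log(0.00169/0.071) = +0.032 V.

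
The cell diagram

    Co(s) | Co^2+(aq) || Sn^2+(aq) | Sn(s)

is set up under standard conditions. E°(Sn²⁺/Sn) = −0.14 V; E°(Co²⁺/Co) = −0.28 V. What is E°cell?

+0.14 V

By convention the left-hand electrode in cell notation is the anode (oxidation) and the right-hand electrode is the cathode (reduction).
E°cell = E°(right) − E°(left) = −0.14 − (−0.28) = +0.14 V.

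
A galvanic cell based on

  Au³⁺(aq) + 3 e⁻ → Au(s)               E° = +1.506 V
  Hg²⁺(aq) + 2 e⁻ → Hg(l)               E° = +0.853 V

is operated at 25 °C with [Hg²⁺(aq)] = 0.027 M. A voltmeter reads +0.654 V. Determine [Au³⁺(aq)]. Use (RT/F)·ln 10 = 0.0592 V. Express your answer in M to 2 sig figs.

0.0050 M

With Au³⁺/Au at the cathode and Hg²⁺/Hg at the anode, E°cell = +1.506 − (+0.853) = +0.653 V (n = 6).
Since E = E° − (0.0592/n)·log Q, log Q = n(E° − E)/0.0592 = −0.101.
Balancing electrons gives 2 Au³⁺(aq) + 3 Hg(l) → 2 Au(s) + 3 Hg²⁺(aq); thus Q = [Hg²⁺(aq)]^3 / [Au³⁺(aq)]^2.
Substituting the known concentrations and solving, log [Au³⁺(aq)] = −2.302 and [Au³⁺(aq)] = 0.0050 M.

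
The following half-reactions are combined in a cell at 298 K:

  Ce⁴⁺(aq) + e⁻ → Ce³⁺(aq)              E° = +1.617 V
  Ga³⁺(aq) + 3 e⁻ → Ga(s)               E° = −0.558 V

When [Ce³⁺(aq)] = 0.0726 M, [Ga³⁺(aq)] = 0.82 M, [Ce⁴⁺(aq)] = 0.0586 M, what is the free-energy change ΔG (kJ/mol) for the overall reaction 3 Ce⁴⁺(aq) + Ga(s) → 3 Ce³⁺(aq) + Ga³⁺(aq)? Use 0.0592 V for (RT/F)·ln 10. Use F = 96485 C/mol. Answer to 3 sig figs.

E°cell = +1.617 − (−0.558) = +2.175 V; the balanced reaction transfers n = 3 electrons.
The reaction quotient is ([Ce³⁺(aq)]^3·[Ga³⁺(aq)]) / [Ce⁴⁺(aq)]^3 = 1.56; by Nernst, E = +2.175 − (0.0592/3)(0.193) = +2.1712 V.
ΔG = −nFE = −(3)(96485)(+2.1712) J/mol = −628 kJ/mol.

−628 kJ/mol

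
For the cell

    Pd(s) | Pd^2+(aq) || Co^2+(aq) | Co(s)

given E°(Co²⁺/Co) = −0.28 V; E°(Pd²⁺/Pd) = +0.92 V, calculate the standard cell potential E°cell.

By convention the left-hand electrode in cell notation is the anode (oxidation) and the right-hand electrode is the cathode (reduction).
E°cell = E°(right) − E°(left) = −0.28 − (+0.92) = −1.20 V.
The negative sign shows that, as written, the cell would require an external voltage to drive the reaction.

−1.20 V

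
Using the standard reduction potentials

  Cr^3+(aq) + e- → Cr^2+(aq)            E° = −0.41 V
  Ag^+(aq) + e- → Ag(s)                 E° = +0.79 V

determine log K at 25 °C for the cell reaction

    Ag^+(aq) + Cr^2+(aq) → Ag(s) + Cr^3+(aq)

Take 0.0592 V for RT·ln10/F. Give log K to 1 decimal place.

log K = 20.3

The Ag⁺/Ag couple is reduced (cathode); E°cell = +0.79 − (−0.41) = +1.20 V with n = 1.
At equilibrium E = 0, so log K = nE°cell / 0.0592 = (1)(+1.20) / 0.0592 = 20.3.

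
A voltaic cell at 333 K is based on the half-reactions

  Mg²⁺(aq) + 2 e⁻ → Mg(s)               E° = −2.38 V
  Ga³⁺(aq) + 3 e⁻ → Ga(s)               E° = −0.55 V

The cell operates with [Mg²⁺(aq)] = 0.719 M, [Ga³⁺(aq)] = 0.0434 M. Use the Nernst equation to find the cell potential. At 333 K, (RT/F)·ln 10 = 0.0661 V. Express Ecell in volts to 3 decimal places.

The Ga³⁺/Ga couple has the more positive E°, so it is the cathode; Mg²⁺/Mg is the anode.
E°cell = E°cat − E°an = −0.55 − (−2.38) = +1.83 V; n = 6.
For the overall reaction 2 Ga³⁺(aq) + 3 Mg(s) → 2 Ga(s) + 3 Mg²⁺(aq), Q = [Mg²⁺(aq)]^3 / [Ga³⁺(aq)]^2 = 197, giving log Q = 2.295.
E = E° − (0.0661/n)·log Q = +1.83 − (0.0661/6)(2.295) = +1.805 V.

+1.805 V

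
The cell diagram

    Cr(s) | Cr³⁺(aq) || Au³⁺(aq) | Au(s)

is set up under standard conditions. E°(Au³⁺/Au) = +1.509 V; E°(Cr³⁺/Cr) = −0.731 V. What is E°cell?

+2.240 V

By convention the left-hand electrode in cell notation is the anode (oxidation) and the right-hand electrode is the cathode (reduction).
E°cell = E°(right) − E°(left) = +1.509 − (−0.731) = +2.240 V.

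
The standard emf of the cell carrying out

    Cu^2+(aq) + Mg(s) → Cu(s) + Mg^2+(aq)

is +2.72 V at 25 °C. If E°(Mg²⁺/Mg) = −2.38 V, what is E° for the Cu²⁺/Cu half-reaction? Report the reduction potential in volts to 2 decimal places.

In the reaction as written the Cu²⁺/Cu couple is reduced (cathode) and Mg²⁺/Mg is oxidized (anode), so E°cell = E°(Cu²⁺/Cu) − E°(Mg²⁺/Mg).
E°(Cu²⁺/Cu) = E°cell + E°(anode) = +2.72 + (−2.38) = +0.34 V.

+0.34 V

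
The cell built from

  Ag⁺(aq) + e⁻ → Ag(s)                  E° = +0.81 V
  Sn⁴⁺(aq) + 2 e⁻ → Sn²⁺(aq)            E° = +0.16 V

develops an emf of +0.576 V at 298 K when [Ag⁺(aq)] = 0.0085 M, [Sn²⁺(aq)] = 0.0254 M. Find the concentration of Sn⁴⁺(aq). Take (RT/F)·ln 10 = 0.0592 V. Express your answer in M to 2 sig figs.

0.00058 M

Ag⁺/Ag is the cathode (higher E°); E°cell = +0.81 − (+0.16) = +0.65 V with n = 2.
Since E = E° − (0.0592/n)·log Q, log Q = n(E° − E)/0.0592 = 2.500.
The balanced reaction is 2 Ag⁺(aq) + Sn²⁺(aq) → 2 Ag(s) + Sn⁴⁺(aq), so Q = [Sn⁴⁺(aq)] / ([Ag⁺(aq)]^2·[Sn²⁺(aq)]).
Isolating [Sn⁴⁺(aq)] in Q = 10^{2.500} yields log [Sn⁴⁺(aq)] = −3.236, i.e. 0.00058 M.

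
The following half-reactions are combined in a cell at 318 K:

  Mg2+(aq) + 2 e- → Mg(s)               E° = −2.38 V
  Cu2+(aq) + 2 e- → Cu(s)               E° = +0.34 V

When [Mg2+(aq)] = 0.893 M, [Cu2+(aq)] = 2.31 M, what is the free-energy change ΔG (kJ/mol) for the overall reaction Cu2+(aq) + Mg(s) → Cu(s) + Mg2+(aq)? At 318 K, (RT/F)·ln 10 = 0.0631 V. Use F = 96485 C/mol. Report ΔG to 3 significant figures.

−527 kJ/mol

The standard cell potential is +0.34 − (−2.38) = +2.72 V, with n = 2 electrons in the balanced equation.
Q = [Mg2+(aq)] / [Cu2+(aq)] = 0.387, so log Q = −0.413 and E = +2.72 − (0.0631/2)(−0.413) = +2.7330 V.
Then ΔG = −nFE = −2 × 96485 × +2.7330 J/mol = −527 kJ/mol.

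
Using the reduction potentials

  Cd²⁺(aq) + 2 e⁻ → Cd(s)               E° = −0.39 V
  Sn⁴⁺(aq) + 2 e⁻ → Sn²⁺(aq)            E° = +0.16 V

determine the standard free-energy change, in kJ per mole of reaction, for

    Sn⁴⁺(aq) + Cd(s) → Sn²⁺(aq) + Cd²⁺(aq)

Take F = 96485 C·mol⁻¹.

In the reaction as written Sn⁴⁺(aq) is reduced, so the Sn⁴⁺/Sn²⁺ couple is the cathode and Cd²⁺/Cd is the anode.
E°cell = +0.16 − (−0.39) = +0.55 V; balancing electrons gives n = 2.
ΔG° = −nFE°cell = −(2)(96485)(+0.55) J/mol = −106 kJ/mol.

−106 kJ/mol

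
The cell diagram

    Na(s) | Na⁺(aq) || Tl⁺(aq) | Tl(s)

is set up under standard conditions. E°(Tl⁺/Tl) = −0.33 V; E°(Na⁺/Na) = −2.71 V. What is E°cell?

+2.38 V

By convention the left-hand electrode in cell notation is the anode (oxidation) and the right-hand electrode is the cathode (reduction).
E°cell = E°(right) − E°(left) = −0.33 − (−2.71) = +2.38 V.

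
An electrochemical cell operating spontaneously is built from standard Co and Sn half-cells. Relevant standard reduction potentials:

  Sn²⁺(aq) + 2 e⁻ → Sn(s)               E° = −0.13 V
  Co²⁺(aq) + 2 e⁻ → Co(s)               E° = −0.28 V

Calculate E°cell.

Of the two couples in this cell, the one with the more positive reduction potential is reduced at the cathode: here that is Sn²⁺/Sn (−0.13 V); Co²⁺/Co (−0.28 V) is the anode.
E°cell = E°(cathode) − E°(anode) = −0.13 − (−0.28) = +0.15 V.

+0.15 V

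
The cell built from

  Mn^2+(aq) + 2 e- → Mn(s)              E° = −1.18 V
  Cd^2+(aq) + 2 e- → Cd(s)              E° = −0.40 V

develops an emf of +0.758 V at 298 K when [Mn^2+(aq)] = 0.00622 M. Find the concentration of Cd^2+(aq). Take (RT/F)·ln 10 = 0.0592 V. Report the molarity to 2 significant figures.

Cd²⁺/Cd is the cathode (higher E°); E°cell = −0.40 − (−1.18) = +0.78 V with n = 2.
From the Nernst equation, log Q = n(E° − E)/0.0592 = 2·(+0.78 − (+0.758))/0.0592 = 0.743.
The balanced reaction is Cd^2+(aq) + Mn(s) → Cd(s) + Mn^2+(aq), so Q = [Mn^2+(aq)] / [Cd^2+(aq)].
Solving for the unknown gives log [Cd^2+(aq)] = −2.949, so [Cd^2+(aq)] ≈ 0.0011 M.

0.0011 M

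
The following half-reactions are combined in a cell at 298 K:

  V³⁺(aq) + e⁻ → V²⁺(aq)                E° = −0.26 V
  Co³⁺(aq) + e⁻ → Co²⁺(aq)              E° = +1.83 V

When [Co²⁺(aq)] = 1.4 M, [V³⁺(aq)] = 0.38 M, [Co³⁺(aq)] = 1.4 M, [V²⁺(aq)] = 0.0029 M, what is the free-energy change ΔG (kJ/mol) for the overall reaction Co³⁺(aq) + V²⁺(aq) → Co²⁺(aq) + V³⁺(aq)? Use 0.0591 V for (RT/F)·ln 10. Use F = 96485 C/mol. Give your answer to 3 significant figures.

−190 kJ/mol

With Co³⁺/Co²⁺ reduced at the cathode, E°cell = +1.83 − (−0.26) = +2.09 V and n = 1.
Here Q = ([Co²⁺(aq)]·[V³⁺(aq)]) / ([Co³⁺(aq)]·[V²⁺(aq)]) = 131 (log Q = 2.117), giving E = +2.09 − (0.0591/1)·(2.117) = +1.9649 V.
Finally ΔG = −nFE = −(1)(96485 C/mol)(+1.9649 V) = −190 kJ/mol.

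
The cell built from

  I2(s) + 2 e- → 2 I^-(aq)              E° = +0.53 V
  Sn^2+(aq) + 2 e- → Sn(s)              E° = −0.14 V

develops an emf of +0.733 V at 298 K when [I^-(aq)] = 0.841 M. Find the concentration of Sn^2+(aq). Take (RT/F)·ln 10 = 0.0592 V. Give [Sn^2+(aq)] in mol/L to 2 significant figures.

With I₂/I⁻ at the cathode and Sn²⁺/Sn at the anode, E°cell = +0.53 − (−0.14) = +0.67 V (n = 2).
From the Nernst equation, log Q = n(E° − E)/0.0592 = 2·(+0.67 − (+0.733))/0.0592 = −2.128.
For I2(s) + Sn(s) → 2 I^-(aq) + Sn^2+(aq), the reaction quotient is Q = [I^-(aq)]^2·[Sn^2+(aq)].
Isolating [Sn^2+(aq)] in Q = 10^{−2.128} yields log [Sn^2+(aq)] = −1.978, i.e. 0.011 M.

0.011 M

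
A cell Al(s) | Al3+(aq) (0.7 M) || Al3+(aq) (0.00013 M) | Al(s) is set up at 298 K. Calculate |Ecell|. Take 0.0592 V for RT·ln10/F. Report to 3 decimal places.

0.074 V

For a concentration cell E°cell = 0, since both electrodes use the same couple.
The compartment with the higher Al3+(aq) concentration (0.7 M) acts as the cathode; ions are reduced there and produced at the dilute (0.00013 M) anode.
With n = 3, Ecell = −(0.0592/3)·log([dilute]/[conc]) = −(0.0592/3)·log(0.00013/0.7) = +0.074 V.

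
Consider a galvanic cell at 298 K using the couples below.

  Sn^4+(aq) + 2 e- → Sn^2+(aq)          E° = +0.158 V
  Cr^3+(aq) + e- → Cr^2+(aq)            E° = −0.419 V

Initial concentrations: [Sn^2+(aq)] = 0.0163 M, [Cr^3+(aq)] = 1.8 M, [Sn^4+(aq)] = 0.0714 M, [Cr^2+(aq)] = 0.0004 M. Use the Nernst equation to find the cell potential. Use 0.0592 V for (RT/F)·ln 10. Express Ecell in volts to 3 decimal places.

Since E°(Sn⁴⁺/Sn²⁺) > E°(Cr³⁺/Cr²⁺), Sn⁴⁺/Sn²⁺ serves as the cathode.
The standard potential is +0.158 − (−0.419) = +0.577 V and the balanced reaction transfers n = 2 electrons.
Balancing gives Sn^4+(aq) + 2 Cr^2+(aq) → Sn^2+(aq) + 2 Cr^3+(aq); hence Q = ([Sn^2+(aq)]·[Cr^3+(aq)]^2) / ([Sn^4+(aq)]·[Cr^2+(aq)]^2) = 4.62×10^6 (log Q = 6.665).
By the Nernst equation, E = +0.577 − (0.0592/2)·(6.665) = +0.380 V.

+0.380 V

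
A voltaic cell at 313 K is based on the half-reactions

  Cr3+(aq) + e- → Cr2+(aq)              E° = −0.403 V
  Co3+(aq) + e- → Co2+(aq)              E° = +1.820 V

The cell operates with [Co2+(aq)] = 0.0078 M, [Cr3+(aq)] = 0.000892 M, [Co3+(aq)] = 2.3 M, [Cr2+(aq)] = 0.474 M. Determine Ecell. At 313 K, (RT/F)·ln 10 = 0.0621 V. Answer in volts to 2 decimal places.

The Co³⁺/Co²⁺ couple has the more positive E°, so it is the cathode; Cr³⁺/Cr²⁺ is the anode.
The standard potential is +1.820 − (−0.403) = +2.223 V and the balanced reaction transfers n = 1 electron.
The balanced reaction is Co3+(aq) + Cr2+(aq) → Co2+(aq) + Cr3+(aq), so Q = ([Co2+(aq)]·[Cr3+(aq)]) / ([Co3+(aq)]·[Cr2+(aq)]) = 6.38×10^−6 and log Q = −5.195.
By the Nernst equation, E = +2.223 − (0.0621/1)·(−5.195) = +2.55 V.

+2.55 V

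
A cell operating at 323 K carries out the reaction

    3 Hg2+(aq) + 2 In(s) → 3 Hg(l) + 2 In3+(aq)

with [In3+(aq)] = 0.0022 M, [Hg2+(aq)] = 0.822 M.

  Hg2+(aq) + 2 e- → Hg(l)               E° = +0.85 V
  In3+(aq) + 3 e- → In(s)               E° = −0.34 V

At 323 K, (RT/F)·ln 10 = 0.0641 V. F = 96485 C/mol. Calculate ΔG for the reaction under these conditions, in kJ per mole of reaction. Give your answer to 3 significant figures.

The standard cell potential is +0.85 − (−0.34) = +1.19 V, with n = 6 electrons in the balanced equation.
Here Q = [In3+(aq)]^2 / [Hg2+(aq)]^3 = 8.71×10^−6 (log Q = −5.060), giving E = +1.19 − (0.0641/6)·(−5.060) = +1.2441 V.
Then ΔG = −nFE = −6 × 96485 × +1.2441 J/mol = −720 kJ/mol.

−720 kJ/mol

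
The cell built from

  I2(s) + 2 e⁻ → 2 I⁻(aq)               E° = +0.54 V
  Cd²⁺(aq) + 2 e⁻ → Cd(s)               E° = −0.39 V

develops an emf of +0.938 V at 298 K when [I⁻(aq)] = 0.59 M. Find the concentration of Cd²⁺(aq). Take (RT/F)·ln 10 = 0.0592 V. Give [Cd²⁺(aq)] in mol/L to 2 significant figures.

1.5 M

The I₂/I⁻ couple has the larger reduction potential, so it is the cathode: E°cell = +0.54 − (−0.39) = +0.93 V and n = 2.
Since E = E° − (0.0592/n)·log Q, log Q = n(E° − E)/0.0592 = −0.270.
For I2(s) + Cd(s) → 2 I⁻(aq) + Cd²⁺(aq), the reaction quotient is Q = [I⁻(aq)]^2·[Cd²⁺(aq)].
Substituting the known concentrations and solving, log [Cd²⁺(aq)] = 0.188 and [Cd²⁺(aq)] = 1.5 M.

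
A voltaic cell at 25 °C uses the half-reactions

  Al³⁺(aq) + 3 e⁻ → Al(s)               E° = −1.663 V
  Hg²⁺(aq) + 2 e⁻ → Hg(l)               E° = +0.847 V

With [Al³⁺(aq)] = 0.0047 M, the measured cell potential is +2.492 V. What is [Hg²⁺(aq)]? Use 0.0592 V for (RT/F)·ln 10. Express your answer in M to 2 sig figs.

0.0069 M

Hg²⁺/Hg is the cathode (higher E°); E°cell = +0.847 − (−1.663) = +2.510 V with n = 6.
From the Nernst equation, log Q = n(E° − E)/0.0592 = 6·(+2.510 − (+2.492))/0.0592 = 1.824.
For 3 Hg²⁺(aq) + 2 Al(s) → 3 Hg(l) + 2 Al³⁺(aq), the reaction quotient is Q = [Al³⁺(aq)]^2 / [Hg²⁺(aq)]^3.
Solving for the unknown gives log [Hg²⁺(aq)] = −2.160, so [Hg²⁺(aq)] ≈ 0.0069 M.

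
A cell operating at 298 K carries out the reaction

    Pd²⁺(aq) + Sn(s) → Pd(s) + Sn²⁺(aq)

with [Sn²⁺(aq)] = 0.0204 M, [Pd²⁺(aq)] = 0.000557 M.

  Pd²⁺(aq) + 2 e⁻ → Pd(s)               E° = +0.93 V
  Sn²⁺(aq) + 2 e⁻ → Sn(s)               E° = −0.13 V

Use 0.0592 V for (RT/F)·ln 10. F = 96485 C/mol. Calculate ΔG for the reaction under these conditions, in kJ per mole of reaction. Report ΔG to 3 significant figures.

−196 kJ/mol

The standard cell potential is +0.93 − (−0.13) = +1.06 V, with n = 2 electrons in the balanced equation.
Here Q = [Sn²⁺(aq)] / [Pd²⁺(aq)] = 36.6 (log Q = 1.564), giving E = +1.06 − (0.0592/2)·(1.564) = +1.0137 V.
Then ΔG = −nFE = −2 × 96485 × +1.0137 J/mol = −196 kJ/mol.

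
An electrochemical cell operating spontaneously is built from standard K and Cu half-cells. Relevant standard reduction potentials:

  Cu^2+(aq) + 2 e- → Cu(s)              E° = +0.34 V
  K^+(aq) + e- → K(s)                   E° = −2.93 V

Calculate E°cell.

+3.27 V

The Cu²⁺/Cu couple has the higher E°, so Cu ion is reduced (cathode) and K is oxidized (anode).
E°cell = E°(cathode) − E°(anode) = +0.34 − (−2.93) = +3.27 V.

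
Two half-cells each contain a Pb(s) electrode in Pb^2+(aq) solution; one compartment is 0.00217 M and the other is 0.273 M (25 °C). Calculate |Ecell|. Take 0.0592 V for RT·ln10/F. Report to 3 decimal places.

0.062 V

For a concentration cell E°cell = 0, since both electrodes use the same couple.
The compartment with the higher Pb^2+(aq) concentration (0.273 M) acts as the cathode; ions are reduced there and produced at the dilute (0.00217 M) anode.
With n = 2, Ecell = −(0.0592/2)·log([dilute]/[conc]) = −(0.0592/2)·log(0.00217/0.273) = +0.062 V.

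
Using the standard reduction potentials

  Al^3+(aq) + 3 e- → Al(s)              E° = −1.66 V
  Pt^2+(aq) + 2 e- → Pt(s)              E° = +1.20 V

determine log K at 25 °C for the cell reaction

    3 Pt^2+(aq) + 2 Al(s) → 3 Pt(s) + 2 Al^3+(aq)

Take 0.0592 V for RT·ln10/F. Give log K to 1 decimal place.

The Pt²⁺/Pt couple is reduced (cathode); E°cell = +1.20 − (−1.66) = +2.86 V with n = 6.
At equilibrium E = 0, so log K = nE°cell / 0.0592 = (6)(+2.86) / 0.0592 = 289.9.

log K = 289.9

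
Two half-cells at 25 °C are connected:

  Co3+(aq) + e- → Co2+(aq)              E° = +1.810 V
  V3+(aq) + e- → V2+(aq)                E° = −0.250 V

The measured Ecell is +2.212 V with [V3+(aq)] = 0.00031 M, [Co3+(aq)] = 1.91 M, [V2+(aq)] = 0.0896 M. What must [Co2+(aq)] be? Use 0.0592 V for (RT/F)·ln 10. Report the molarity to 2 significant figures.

Co³⁺/Co²⁺ is the cathode (higher E°); E°cell = +1.810 − (−0.250) = +2.060 V with n = 1.
From the Nernst equation, log Q = n(E° − E)/0.0592 = 1·(+2.060 − (+2.212))/0.0592 = −2.568.
The balanced reaction is Co3+(aq) + V2+(aq) → Co2+(aq) + V3+(aq), so Q = ([Co2+(aq)]·[V3+(aq)]) / ([Co3+(aq)]·[V2+(aq)]).
Solving for the unknown gives log [Co2+(aq)] = 0.174, so [Co2+(aq)] ≈ 1.5 M.

1.5 M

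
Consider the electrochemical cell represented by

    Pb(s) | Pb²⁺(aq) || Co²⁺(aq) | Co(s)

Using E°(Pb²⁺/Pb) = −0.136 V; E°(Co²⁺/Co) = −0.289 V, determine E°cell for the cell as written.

−0.153 V

By convention the left-hand electrode in cell notation is the anode (oxidation) and the right-hand electrode is the cathode (reduction).
E°cell = E°(right) − E°(left) = −0.289 − (−0.136) = −0.153 V.
The negative sign shows that, as written, the cell would require an external voltage to drive the reaction.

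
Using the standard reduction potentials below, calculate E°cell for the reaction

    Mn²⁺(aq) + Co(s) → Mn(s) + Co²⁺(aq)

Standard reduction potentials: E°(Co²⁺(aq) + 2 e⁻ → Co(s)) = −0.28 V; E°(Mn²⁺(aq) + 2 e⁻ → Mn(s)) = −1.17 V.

In the reaction as written, Mn²⁺(aq) is reduced (cathode) and Co²⁺(aq) is produced by oxidation at the anode.
E°cell = E°(cathode) − E°(anode) = −1.17 − (−0.28) = −0.89 V.

−0.89 V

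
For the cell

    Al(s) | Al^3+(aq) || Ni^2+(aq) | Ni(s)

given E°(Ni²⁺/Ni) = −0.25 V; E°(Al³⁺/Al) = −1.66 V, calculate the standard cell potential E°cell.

By convention the left-hand electrode in cell notation is the anode (oxidation) and the right-hand electrode is the cathode (reduction).
E°cell = E°(right) − E°(left) = −0.25 − (−1.66) = +1.41 V.

+1.41 V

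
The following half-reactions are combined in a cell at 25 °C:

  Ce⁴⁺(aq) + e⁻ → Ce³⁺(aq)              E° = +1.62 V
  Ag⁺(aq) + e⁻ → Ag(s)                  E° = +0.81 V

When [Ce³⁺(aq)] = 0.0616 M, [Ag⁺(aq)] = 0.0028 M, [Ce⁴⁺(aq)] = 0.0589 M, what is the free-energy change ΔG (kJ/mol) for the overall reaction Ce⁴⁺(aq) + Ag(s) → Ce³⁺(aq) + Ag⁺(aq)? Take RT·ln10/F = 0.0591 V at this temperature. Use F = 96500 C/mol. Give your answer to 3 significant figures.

−92.6 kJ/mol

E°cell = +1.62 − (+0.81) = +0.81 V; the balanced reaction transfers n = 1 electron.
Q = ([Ce³⁺(aq)]·[Ag⁺(aq)]) / [Ce⁴⁺(aq)] = 0.00293, so log Q = −2.533 and E = +0.81 − (0.0591/1)(−2.533) = +0.9597 V.
ΔG = −nFE = −(1)(96500)(+0.9597) J/mol = −92.6 kJ/mol.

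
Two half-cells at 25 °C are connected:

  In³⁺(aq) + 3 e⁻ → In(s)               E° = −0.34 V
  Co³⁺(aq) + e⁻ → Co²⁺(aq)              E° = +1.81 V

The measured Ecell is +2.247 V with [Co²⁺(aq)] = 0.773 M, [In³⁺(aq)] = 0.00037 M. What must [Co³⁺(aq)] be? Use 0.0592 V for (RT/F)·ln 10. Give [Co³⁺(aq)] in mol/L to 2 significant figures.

2.4 M

The Co³⁺/Co²⁺ couple has the larger reduction potential, so it is the cathode: E°cell = +1.81 − (−0.34) = +2.15 V and n = 3.
Since E = E° − (0.0592/n)·log Q, log Q = n(E° − E)/0.0592 = −4.916.
The balanced reaction is 3 Co³⁺(aq) + In(s) → 3 Co²⁺(aq) + In³⁺(aq), so Q = ([Co²⁺(aq)]^3·[In³⁺(aq)]) / [Co³⁺(aq)]^3.
Substituting the known concentrations and solving, log [Co³⁺(aq)] = 0.383 and [Co³⁺(aq)] = 2.4 M.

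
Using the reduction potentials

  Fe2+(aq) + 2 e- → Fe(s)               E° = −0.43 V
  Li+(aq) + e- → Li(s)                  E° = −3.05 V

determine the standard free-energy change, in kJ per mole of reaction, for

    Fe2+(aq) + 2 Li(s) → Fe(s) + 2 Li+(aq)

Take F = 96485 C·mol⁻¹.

−506 kJ/mol

In the reaction as written Fe2+(aq) is reduced, so the Fe²⁺/Fe couple is the cathode and Li⁺/Li is the anode.
E°cell = −0.43 − (−3.05) = +2.62 V; balancing electrons gives n = 2.
ΔG° = −nFE°cell = −(2)(96485)(+2.62) J/mol = −506 kJ/mol.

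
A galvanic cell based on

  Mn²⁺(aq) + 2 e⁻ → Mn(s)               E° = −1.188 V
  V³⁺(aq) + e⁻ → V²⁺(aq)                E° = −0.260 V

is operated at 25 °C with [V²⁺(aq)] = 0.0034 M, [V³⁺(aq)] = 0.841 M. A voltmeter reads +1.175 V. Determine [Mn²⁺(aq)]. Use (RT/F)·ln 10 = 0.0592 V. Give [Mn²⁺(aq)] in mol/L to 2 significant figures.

V³⁺/V²⁺ is the cathode (higher E°); E°cell = −0.260 − (−1.188) = +0.928 V with n = 2.
Since E = E° − (0.0592/n)·log Q, log Q = n(E° − E)/0.0592 = −8.345.
For 2 V³⁺(aq) + Mn(s) → 2 V²⁺(aq) + Mn²⁺(aq), the reaction quotient is Q = ([V²⁺(aq)]^2·[Mn²⁺(aq)]) / [V³⁺(aq)]^2.
Isolating [Mn²⁺(aq)] in Q = 10^{−8.345} yields log [Mn²⁺(aq)] = −3.558, i.e. 0.00028 M.

0.00028 M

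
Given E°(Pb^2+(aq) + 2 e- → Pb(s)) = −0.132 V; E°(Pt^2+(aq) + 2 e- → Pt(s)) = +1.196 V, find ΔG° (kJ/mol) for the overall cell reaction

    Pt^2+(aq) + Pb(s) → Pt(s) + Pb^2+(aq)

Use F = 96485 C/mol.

In the reaction as written Pt^2+(aq) is reduced, so the Pt²⁺/Pt couple is the cathode and Pb²⁺/Pb is the anode.
E°cell = +1.196 − (−0.132) = +1.328 V; balancing electrons gives n = 2.
ΔG° = −nFE°cell = −(2)(96485)(+1.328) J/mol = −256 kJ/mol.

−256 kJ/mol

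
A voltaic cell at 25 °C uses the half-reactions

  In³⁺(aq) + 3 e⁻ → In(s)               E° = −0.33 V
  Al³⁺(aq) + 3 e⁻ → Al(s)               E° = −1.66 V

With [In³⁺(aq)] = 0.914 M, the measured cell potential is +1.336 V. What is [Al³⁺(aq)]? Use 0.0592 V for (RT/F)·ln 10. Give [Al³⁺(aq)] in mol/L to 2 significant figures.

0.45 M

In³⁺/In is the cathode (higher E°); E°cell = −0.33 − (−1.66) = +1.33 V with n = 3.
From the Nernst equation, log Q = n(E° − E)/0.0592 = 3·(+1.33 − (+1.336))/0.0592 = −0.304.
For In³⁺(aq) + Al(s) → In(s) + Al³⁺(aq), the reaction quotient is Q = [Al³⁺(aq)] / [In³⁺(aq)].
Substituting the known concentrations and solving, log [Al³⁺(aq)] = −0.343 and [Al³⁺(aq)] = 0.45 M.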